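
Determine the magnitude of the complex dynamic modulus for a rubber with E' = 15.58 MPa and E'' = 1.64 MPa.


|E*| = sqrt(E'^2 + E''^2)
= sqrt(15.58^2 + 1.64^2)
= sqrt(242.7364 + 2.6896)
= 15.666 MPa

15.666 MPa


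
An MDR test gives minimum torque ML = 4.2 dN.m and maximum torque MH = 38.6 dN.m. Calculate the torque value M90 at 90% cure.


M90 = ML + 0.9 * (MH - ML)
M90 = 4.2 + 0.9 * (38.6 - 4.2)
M90 = 4.2 + 0.9 * 34.4
M90 = 35.16 dN.m

35.16 dN.m


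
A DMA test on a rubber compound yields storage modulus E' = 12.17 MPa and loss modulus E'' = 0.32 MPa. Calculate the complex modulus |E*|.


|E*| = sqrt(E'^2 + E''^2)
= sqrt(12.17^2 + 0.32^2)
= sqrt(148.1089 + 0.1024)
= 12.174 MPa

12.174 MPa


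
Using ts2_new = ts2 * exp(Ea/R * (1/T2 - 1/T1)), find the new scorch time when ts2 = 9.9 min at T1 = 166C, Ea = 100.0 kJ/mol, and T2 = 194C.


Convert temperatures: T1 = 166 + 273.15 = 439.15 K, T2 = 194 + 273.15 = 467.15 K
ts2_new = 9.9 * exp(100000 / 8.314 * (1/467.15 - 1/439.15))
1/T2 - 1/T1 = -1.3649e-04
ts2_new = 1.92 min

1.92 min


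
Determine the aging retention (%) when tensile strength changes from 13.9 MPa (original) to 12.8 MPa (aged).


Retention = aged / original * 100
= 12.8 / 13.9 * 100
= 92.1%

92.1%


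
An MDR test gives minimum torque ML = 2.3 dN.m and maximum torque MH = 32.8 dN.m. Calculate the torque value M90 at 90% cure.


M90 = ML + 0.9 * (MH - ML)
M90 = 2.3 + 0.9 * (32.8 - 2.3)
M90 = 2.3 + 0.9 * 30.5
M90 = 29.75 dN.m

29.75 dN.m


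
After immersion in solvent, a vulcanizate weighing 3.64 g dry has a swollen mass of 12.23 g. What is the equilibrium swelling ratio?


Q = W_swollen / W_dry
Q = 12.23 / 3.64
Q = 3.36

Q = 3.36


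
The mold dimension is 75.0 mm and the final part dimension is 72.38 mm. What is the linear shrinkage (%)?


Shrinkage = (mold - part) / mold * 100
= (75.0 - 72.38) / 75.0 * 100
= 2.62 / 75.0 * 100
= 3.49%

3.49%


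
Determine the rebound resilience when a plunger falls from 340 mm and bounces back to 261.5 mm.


Resilience = h_rebound / h_drop * 100
= 261.5 / 340 * 100
= 76.9%

76.9%


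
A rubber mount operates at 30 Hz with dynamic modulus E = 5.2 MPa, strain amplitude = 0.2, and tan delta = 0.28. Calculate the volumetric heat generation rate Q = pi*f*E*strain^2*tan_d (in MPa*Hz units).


Q = pi * f * E * strain^2 * tan_d
= pi * 30 * 5.2 * 0.2^2 * 0.28
= pi * 30 * 5.2 * 0.0400 * 0.28
= 5.4890

Q = 5.4890


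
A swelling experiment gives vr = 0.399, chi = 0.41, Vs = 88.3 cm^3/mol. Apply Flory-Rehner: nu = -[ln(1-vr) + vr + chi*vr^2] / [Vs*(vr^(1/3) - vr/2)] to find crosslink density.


ln(1 - vr) = ln(1 - 0.399) = -0.5092
Numerator = -((-0.5092) + 0.399 + 0.41 * 0.399^2) = 0.0449
Denominator = 88.3 * (0.399^(1/3) - 0.399/2) = 47.3899
nu = 0.0449 / 47.3899 = 9.4720e-04 mol/cm^3

9.4720e-04 mol/cm^3


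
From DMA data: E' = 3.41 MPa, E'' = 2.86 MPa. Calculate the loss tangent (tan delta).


tan delta = E'' / E'
= 2.86 / 3.41
= 0.8387

tan delta = 0.8387


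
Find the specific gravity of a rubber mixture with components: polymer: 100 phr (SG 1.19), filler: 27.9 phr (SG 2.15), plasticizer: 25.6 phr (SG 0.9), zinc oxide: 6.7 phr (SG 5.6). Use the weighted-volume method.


Sum of weights = 160.2
Volume contributions:
  polymer: 100/1.19 = 84.0336
  filler: 27.9/2.15 = 12.9767
  plasticizer: 25.6/0.9 = 28.4444
  zinc oxide: 6.7/5.6 = 1.1964
Sum of volumes = 126.6512
SG = 160.2 / 126.6512 = 1.265

SG = 1.265


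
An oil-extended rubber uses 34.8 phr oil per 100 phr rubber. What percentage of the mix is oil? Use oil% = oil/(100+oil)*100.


Oil % = oil / (100 + oil) * 100
= 34.8 / (100 + 34.8) * 100
= 34.8 / 134.8 * 100
= 25.82%

25.82%


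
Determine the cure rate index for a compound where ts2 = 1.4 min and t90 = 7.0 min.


CRI = 100 / (t90 - ts2)
= 100 / (7.0 - 1.4)
= 100 / 5.6
= 17.86 min^-1

17.86 min^-1


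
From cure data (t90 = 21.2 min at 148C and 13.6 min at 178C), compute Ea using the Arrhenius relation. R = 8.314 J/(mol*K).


T1 = 421.15 K, T2 = 451.15 K
1/T1 - 1/T2 = 1.5789e-04
ln(t1/t2) = ln(21.2/13.6) = 0.4439
Ea = 8.314 * 0.4439 / 1.5789e-04 = 23375.5795 J/mol
Ea = 23.38 kJ/mol

23.38 kJ/mol


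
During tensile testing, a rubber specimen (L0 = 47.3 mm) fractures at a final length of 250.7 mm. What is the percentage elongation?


Elongation = (Lf - L0) / L0 * 100
= (250.7 - 47.3) / 47.3 * 100
= 203.4 / 47.3 * 100
= 430.0%

430.0%


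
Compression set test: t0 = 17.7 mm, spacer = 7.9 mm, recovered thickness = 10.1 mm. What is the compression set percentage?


CS = (t0 - recovered) / (t0 - ts) * 100
= (17.7 - 10.1) / (17.7 - 7.9) * 100
= 7.6 / 9.8 * 100
= 77.6%

77.6%


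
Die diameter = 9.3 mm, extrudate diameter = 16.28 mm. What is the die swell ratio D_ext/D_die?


Die swell ratio = D_extrudate / D_die
= 16.28 / 9.3
= 1.751

Die swell = 1.751


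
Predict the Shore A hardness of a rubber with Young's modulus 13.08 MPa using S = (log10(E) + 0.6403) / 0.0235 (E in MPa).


log10(E) = 0.0235*S - 0.6403  =>  S = (log10(E) + 0.6403) / 0.0235
log10(13.08) = 1.116608
S = (1.116608 + 0.6403) / 0.0235 = 1.756908 / 0.0235
S = 74.8

Shore A = 74.8


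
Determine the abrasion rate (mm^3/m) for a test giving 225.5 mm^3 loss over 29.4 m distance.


Rate = volume_loss / distance
= 225.5 / 29.4
= 7.67 mm^3/m

7.67 mm^3/m


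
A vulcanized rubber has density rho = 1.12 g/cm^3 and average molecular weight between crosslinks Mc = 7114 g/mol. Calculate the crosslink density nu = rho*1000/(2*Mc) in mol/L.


nu = rho * 1000 / (2 * Mc)
nu = 1.12 * 1000 / (2 * 7114)
nu = 1120.0 / 14228
nu = 0.0787 mol/L

0.0787 mol/L


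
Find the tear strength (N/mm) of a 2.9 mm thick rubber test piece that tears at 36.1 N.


Tear strength = force / thickness
= 36.1 / 2.9
= 12.45 N/mm

12.45 N/mm


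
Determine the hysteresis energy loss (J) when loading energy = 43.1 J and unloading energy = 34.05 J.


Hysteresis loss = loading - unloading
= 43.1 - 34.05
= 9.05 J

9.05 J


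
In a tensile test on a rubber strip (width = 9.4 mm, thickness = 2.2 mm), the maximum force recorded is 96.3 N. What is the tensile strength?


Area = width * thickness = 9.4 * 2.2 = 20.68 mm^2
TS = force / area = 96.3 / 20.68 = 4.66 MPa

4.66 MPa


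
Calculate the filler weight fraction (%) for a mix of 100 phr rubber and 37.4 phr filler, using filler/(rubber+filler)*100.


Filler % = filler / (rubber + filler) * 100
= 37.4 / (100 + 37.4) * 100
= 37.4 / 137.4 * 100
= 27.22%

27.22%


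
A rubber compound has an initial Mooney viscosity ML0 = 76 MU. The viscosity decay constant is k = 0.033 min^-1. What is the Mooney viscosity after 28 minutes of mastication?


ML = ML0 * exp(-k * t)
ML = 76 * exp(-0.033 * 28)
ML = 76 * 0.3969
ML = 30.17 MU

30.17 MU


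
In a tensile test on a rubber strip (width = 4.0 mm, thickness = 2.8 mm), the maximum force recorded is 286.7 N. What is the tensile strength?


Area = width * thickness = 4.0 * 2.8 = 11.2 mm^2
TS = force / area = 286.7 / 11.2 = 25.6 MPa

25.6 MPa


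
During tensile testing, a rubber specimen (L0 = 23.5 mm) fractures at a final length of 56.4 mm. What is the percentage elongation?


Elongation = (Lf - L0) / L0 * 100
= (56.4 - 23.5) / 23.5 * 100
= 32.9 / 23.5 * 100
= 140.0%

140.0%


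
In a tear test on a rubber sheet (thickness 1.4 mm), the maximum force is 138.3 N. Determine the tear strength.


Tear strength = force / thickness
= 138.3 / 1.4
= 98.79 N/mm

98.79 N/mm


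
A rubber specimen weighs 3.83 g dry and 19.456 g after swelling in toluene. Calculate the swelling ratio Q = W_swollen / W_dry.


Q = W_swollen / W_dry
Q = 19.456 / 3.83
Q = 5.08

Q = 5.08


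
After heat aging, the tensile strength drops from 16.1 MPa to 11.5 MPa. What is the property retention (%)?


Retention = aged / original * 100
= 11.5 / 16.1 * 100
= 71.4%

71.4%


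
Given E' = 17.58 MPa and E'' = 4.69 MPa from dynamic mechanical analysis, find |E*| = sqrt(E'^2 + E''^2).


|E*| = sqrt(E'^2 + E''^2)
= sqrt(17.58^2 + 4.69^2)
= sqrt(309.0564 + 21.9961)
= 18.195 MPa

18.195 MPa


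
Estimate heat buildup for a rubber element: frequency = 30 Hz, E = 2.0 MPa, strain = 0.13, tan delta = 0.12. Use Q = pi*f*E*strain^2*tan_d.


Q = pi * f * E * strain^2 * tan_d
= pi * 30 * 2.0 * 0.13^2 * 0.12
= pi * 30 * 2.0 * 0.0169 * 0.12
= 0.3823

Q = 0.3823


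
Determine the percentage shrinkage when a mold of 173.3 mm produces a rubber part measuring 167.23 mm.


Shrinkage = (mold - part) / mold * 100
= (173.3 - 167.23) / 173.3 * 100
= 6.07 / 173.3 * 100
= 3.5%

3.5%


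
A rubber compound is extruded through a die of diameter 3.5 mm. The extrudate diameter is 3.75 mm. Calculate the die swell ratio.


Die swell ratio = D_extrudate / D_die
= 3.75 / 3.5
= 1.071

Die swell = 1.071


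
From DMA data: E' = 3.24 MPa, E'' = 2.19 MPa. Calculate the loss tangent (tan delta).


tan delta = E'' / E'
= 2.19 / 3.24
= 0.6759

tan delta = 0.6759


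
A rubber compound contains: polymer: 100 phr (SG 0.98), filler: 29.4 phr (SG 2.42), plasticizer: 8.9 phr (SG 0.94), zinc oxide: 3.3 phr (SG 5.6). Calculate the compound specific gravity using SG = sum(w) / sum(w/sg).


Sum of weights = 141.6
Volume contributions:
  polymer: 100/0.98 = 102.0408
  filler: 29.4/2.42 = 12.1488
  plasticizer: 8.9/0.94 = 9.4681
  zinc oxide: 3.3/5.6 = 0.5893
Sum of volumes = 124.2469
SG = 141.6 / 124.2469 = 1.14

SG = 1.14


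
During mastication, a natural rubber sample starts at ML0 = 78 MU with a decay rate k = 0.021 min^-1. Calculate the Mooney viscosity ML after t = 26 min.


ML = ML0 * exp(-k * t)
ML = 78 * exp(-0.021 * 26)
ML = 78 * 0.5793
ML = 45.18 MU

45.18 MU


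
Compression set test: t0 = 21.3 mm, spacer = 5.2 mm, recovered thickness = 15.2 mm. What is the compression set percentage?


CS = (t0 - recovered) / (t0 - ts) * 100
= (21.3 - 15.2) / (21.3 - 5.2) * 100
= 6.1 / 16.1 * 100
= 37.9%

37.9%


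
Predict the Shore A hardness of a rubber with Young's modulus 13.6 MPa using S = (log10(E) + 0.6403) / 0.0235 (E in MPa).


log10(E) = 0.0235*S - 0.6403  =>  S = (log10(E) + 0.6403) / 0.0235
log10(13.6) = 1.133539
S = (1.133539 + 0.6403) / 0.0235 = 1.773839 / 0.0235
S = 75.5

Shore A = 75.5


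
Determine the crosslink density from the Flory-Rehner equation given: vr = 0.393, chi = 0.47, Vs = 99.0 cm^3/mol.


ln(1 - vr) = ln(1 - 0.393) = -0.4992
Numerator = -((-0.4992) + 0.393 + 0.47 * 0.393^2) = 0.0336
Denominator = 99.0 * (0.393^(1/3) - 0.393/2) = 53.0623
nu = 0.0336 / 53.0623 = 6.3389e-04 mol/cm^3

6.3389e-04 mol/cm^3


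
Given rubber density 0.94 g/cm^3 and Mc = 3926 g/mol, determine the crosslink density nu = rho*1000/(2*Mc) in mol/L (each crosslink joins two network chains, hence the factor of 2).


nu = rho * 1000 / (2 * Mc)
nu = 0.94 * 1000 / (2 * 3926)
nu = 940.0 / 7852
nu = 0.1197 mol/L

0.1197 mol/L


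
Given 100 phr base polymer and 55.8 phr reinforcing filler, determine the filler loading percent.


Filler % = filler / (rubber + filler) * 100
= 55.8 / (100 + 55.8) * 100
= 55.8 / 155.8 * 100
= 35.82%

35.82%


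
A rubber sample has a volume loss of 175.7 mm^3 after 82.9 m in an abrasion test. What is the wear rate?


Rate = volume_loss / distance
= 175.7 / 82.9
= 2.119 mm^3/m

2.119 mm^3/m


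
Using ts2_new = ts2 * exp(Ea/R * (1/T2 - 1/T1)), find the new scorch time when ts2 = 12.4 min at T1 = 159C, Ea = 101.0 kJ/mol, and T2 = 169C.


Convert temperatures: T1 = 159 + 273.15 = 432.15 K, T2 = 169 + 273.15 = 442.15 K
ts2_new = 12.4 * exp(101000 / 8.314 * (1/442.15 - 1/432.15))
1/T2 - 1/T1 = -5.2335e-05
ts2_new = 6.57 min

6.57 min


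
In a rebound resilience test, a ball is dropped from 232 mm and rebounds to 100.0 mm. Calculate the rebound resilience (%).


Resilience = h_rebound / h_drop * 100
= 100.0 / 232 * 100
= 43.1%

43.1%


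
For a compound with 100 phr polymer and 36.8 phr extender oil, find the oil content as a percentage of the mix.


Oil % = oil / (100 + oil) * 100
= 36.8 / (100 + 36.8) * 100
= 36.8 / 136.8 * 100
= 26.9%

26.9%


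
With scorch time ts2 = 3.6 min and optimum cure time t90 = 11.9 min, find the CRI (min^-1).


CRI = 100 / (t90 - ts2)
= 100 / (11.9 - 3.6)
= 100 / 8.3
= 12.05 min^-1

12.05 min^-1


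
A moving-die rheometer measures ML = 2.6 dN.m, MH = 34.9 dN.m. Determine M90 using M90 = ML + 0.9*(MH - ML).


M90 = ML + 0.9 * (MH - ML)
M90 = 2.6 + 0.9 * (34.9 - 2.6)
M90 = 2.6 + 0.9 * 32.3
M90 = 31.67 dN.m

31.67 dN.m


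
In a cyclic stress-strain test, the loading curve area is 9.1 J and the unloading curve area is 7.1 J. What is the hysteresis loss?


Hysteresis loss = loading - unloading
= 9.1 - 7.1
= 2.0 J

2.0 J


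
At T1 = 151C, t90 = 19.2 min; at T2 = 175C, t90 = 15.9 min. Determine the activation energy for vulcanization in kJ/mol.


T1 = 424.15 K, T2 = 448.15 K
1/T1 - 1/T2 = 1.2626e-04
ln(t1/t2) = ln(19.2/15.9) = 0.1886
Ea = 8.314 * 0.1886 / 1.2626e-04 = 12418.3245 J/mol
Ea = 12.42 kJ/mol

12.42 kJ/mol


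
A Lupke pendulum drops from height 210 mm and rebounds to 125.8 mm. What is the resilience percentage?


Resilience = h_rebound / h_drop * 100
= 125.8 / 210 * 100
= 59.9%

59.9%


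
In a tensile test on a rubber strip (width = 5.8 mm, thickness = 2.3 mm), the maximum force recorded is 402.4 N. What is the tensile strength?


Area = width * thickness = 5.8 * 2.3 = 13.34 mm^2
TS = force / area = 402.4 / 13.34 = 30.16 MPa

30.16 MPa


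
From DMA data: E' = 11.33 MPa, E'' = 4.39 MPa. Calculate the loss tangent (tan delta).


tan delta = E'' / E'
= 4.39 / 11.33
= 0.3875

tan delta = 0.3875


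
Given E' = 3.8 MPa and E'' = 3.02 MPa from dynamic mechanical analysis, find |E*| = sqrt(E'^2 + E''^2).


|E*| = sqrt(E'^2 + E''^2)
= sqrt(3.8^2 + 3.02^2)
= sqrt(14.4400 + 9.1204)
= 4.854 MPa

4.854 MPa


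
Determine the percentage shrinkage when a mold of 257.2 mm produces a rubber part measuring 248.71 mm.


Shrinkage = (mold - part) / mold * 100
= (257.2 - 248.71) / 257.2 * 100
= 8.49 / 257.2 * 100
= 3.3%

3.3%


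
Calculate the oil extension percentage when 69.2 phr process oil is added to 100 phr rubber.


Oil % = oil / (100 + oil) * 100
= 69.2 / (100 + 69.2) * 100
= 69.2 / 169.2 * 100
= 40.9%

40.9%


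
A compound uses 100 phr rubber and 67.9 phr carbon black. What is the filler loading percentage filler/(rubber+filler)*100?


Filler % = filler / (rubber + filler) * 100
= 67.9 / (100 + 67.9) * 100
= 67.9 / 167.9 * 100
= 40.44%

40.44%


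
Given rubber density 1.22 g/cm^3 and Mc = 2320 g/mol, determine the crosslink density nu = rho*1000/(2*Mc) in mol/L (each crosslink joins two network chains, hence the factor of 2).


nu = rho * 1000 / (2 * Mc)
nu = 1.22 * 1000 / (2 * 2320)
nu = 1220.0 / 4640
nu = 0.2629 mol/L

0.2629 mol/L


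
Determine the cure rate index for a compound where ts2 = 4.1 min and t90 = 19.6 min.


CRI = 100 / (t90 - ts2)
= 100 / (19.6 - 4.1)
= 100 / 15.5
= 6.45 min^-1

6.45 min^-1


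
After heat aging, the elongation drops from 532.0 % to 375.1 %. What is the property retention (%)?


Retention = aged / original * 100
= 375.1 / 532.0 * 100
= 70.5%

70.5%


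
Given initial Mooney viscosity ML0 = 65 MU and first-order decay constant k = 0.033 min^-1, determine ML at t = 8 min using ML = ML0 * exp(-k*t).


ML = ML0 * exp(-k * t)
ML = 65 * exp(-0.033 * 8)
ML = 65 * 0.7680
ML = 49.92 MU

49.92 MU


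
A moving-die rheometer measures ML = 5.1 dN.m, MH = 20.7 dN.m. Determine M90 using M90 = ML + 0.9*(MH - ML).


M90 = ML + 0.9 * (MH - ML)
M90 = 5.1 + 0.9 * (20.7 - 5.1)
M90 = 5.1 + 0.9 * 15.6
M90 = 19.14 dN.m

19.14 dN.m


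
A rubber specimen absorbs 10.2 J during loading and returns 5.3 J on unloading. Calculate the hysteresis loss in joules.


Hysteresis loss = loading - unloading
= 10.2 - 5.3
= 4.9 J

4.9 J


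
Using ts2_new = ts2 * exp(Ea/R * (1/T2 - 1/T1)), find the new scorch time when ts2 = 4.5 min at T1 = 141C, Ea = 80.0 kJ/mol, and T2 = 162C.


Convert temperatures: T1 = 141 + 273.15 = 414.15 K, T2 = 162 + 273.15 = 435.15 K
ts2_new = 4.5 * exp(80000 / 8.314 * (1/435.15 - 1/414.15))
1/T2 - 1/T1 = -1.1653e-04
ts2_new = 1.47 min

1.47 min


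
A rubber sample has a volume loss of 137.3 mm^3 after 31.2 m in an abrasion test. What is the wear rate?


Rate = volume_loss / distance
= 137.3 / 31.2
= 4.401 mm^3/m

4.401 mm^3/m


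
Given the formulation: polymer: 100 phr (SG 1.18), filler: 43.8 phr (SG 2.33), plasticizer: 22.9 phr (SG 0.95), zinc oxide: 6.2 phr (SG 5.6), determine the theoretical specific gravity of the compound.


Sum of weights = 172.9
Volume contributions:
  polymer: 100/1.18 = 84.7458
  filler: 43.8/2.33 = 18.7983
  plasticizer: 22.9/0.95 = 24.1053
  zinc oxide: 6.2/5.6 = 1.1071
Sum of volumes = 128.7565
SG = 172.9 / 128.7565 = 1.343

SG = 1.343


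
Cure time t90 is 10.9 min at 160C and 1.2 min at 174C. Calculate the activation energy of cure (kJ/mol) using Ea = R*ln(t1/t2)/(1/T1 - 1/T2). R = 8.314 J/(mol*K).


T1 = 433.15 K, T2 = 447.15 K
1/T1 - 1/T2 = 7.2283e-05
ln(t1/t2) = ln(10.9/1.2) = 2.2064
Ea = 8.314 * 2.2064 / 7.2283e-05 = 253784.9728 J/mol
Ea = 253.78 kJ/mol

253.78 kJ/mol


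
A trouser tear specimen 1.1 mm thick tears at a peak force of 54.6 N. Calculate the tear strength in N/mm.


Tear strength = force / thickness
= 54.6 / 1.1
= 49.64 N/mm

49.64 N/mm


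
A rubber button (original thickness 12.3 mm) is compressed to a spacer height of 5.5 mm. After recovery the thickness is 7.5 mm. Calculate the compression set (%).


CS = (t0 - recovered) / (t0 - ts) * 100
= (12.3 - 7.5) / (12.3 - 5.5) * 100
= 4.8 / 6.8 * 100
= 70.6%

70.6%


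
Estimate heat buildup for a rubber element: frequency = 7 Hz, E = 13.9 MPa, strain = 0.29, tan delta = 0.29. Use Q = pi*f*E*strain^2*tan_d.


Q = pi * f * E * strain^2 * tan_d
= pi * 7 * 13.9 * 0.29^2 * 0.29
= pi * 7 * 13.9 * 0.0841 * 0.29
= 7.4552

Q = 7.4552


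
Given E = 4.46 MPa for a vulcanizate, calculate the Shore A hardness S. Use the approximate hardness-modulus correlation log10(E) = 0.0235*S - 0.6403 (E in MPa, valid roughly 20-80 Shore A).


log10(E) = 0.0235*S - 0.6403  =>  S = (log10(E) + 0.6403) / 0.0235
log10(4.46) = 0.649335
S = (0.649335 + 0.6403) / 0.0235 = 1.289635 / 0.0235
S = 54.9

Shore A = 54.9


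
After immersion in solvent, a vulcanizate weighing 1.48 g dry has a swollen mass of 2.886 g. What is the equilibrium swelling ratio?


Q = W_swollen / W_dry
Q = 2.886 / 1.48
Q = 1.95

Q = 1.95


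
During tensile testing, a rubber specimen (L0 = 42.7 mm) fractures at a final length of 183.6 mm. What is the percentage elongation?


Elongation = (Lf - L0) / L0 * 100
= (183.6 - 42.7) / 42.7 * 100
= 140.9 / 42.7 * 100
= 330.0%

330.0%


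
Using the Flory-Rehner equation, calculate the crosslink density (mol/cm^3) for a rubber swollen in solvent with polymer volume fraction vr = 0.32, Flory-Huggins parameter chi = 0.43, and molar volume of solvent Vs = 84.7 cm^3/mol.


ln(1 - vr) = ln(1 - 0.32) = -0.3857
Numerator = -((-0.3857) + 0.32 + 0.43 * 0.32^2) = 0.0216
Denominator = 84.7 * (0.32^(1/3) - 0.32/2) = 44.3820
nu = 0.0216 / 44.3820 = 4.8737e-04 mol/cm^3

4.8737e-04 mol/cm^3


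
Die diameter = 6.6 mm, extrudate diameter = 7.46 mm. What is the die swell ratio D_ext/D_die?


Die swell ratio = D_extrudate / D_die
= 7.46 / 6.6
= 1.13

Die swell = 1.13


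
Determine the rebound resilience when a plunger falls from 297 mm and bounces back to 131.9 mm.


Resilience = h_rebound / h_drop * 100
= 131.9 / 297 * 100
= 44.4%

44.4%


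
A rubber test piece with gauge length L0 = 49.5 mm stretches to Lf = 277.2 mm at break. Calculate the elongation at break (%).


Elongation = (Lf - L0) / L0 * 100
= (277.2 - 49.5) / 49.5 * 100
= 227.7 / 49.5 * 100
= 460.0%

460.0%


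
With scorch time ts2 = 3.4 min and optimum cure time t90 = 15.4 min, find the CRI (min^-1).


CRI = 100 / (t90 - ts2)
= 100 / (15.4 - 3.4)
= 100 / 12.0
= 8.33 min^-1

8.33 min^-1


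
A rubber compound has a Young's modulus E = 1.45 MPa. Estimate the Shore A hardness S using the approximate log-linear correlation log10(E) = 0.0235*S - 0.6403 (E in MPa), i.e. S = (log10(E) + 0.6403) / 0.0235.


log10(E) = 0.0235*S - 0.6403  =>  S = (log10(E) + 0.6403) / 0.0235
log10(1.45) = 0.161368
S = (0.161368 + 0.6403) / 0.0235 = 0.801668 / 0.0235
S = 34.1

Shore A = 34.1


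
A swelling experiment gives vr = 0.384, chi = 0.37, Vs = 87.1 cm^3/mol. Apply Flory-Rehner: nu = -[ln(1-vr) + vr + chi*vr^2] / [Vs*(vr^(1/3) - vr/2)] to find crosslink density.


ln(1 - vr) = ln(1 - 0.384) = -0.4845
Numerator = -((-0.4845) + 0.384 + 0.37 * 0.384^2) = 0.0459
Denominator = 87.1 * (0.384^(1/3) - 0.384/2) = 46.5853
nu = 0.0459 / 46.5853 = 9.8635e-04 mol/cm^3

9.8635e-04 mol/cm^3


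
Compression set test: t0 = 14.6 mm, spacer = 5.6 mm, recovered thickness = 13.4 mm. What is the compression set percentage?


CS = (t0 - recovered) / (t0 - ts) * 100
= (14.6 - 13.4) / (14.6 - 5.6) * 100
= 1.2 / 9.0 * 100
= 13.3%

13.3%


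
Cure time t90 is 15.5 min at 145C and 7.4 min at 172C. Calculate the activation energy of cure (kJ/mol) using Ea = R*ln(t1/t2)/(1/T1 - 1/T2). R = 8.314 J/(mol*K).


T1 = 418.15 K, T2 = 445.15 K
1/T1 - 1/T2 = 1.4505e-04
ln(t1/t2) = ln(15.5/7.4) = 0.7394
Ea = 8.314 * 0.7394 / 1.4505e-04 = 42378.0237 J/mol
Ea = 42.38 kJ/mol

42.38 kJ/mol


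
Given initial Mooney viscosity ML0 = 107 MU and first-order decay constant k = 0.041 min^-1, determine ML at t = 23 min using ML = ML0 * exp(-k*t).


ML = ML0 * exp(-k * t)
ML = 107 * exp(-0.041 * 23)
ML = 107 * 0.3895
ML = 41.67 MU

41.67 MU


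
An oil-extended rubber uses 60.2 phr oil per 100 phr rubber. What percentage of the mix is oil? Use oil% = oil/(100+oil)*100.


Oil % = oil / (100 + oil) * 100
= 60.2 / (100 + 60.2) * 100
= 60.2 / 160.2 * 100
= 37.58%

37.58%


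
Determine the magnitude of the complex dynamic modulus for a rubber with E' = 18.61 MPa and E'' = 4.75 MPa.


|E*| = sqrt(E'^2 + E''^2)
= sqrt(18.61^2 + 4.75^2)
= sqrt(346.3321 + 22.5625)
= 19.207 MPa

19.207 MPa


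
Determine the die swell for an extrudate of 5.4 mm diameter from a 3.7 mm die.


Die swell ratio = D_extrudate / D_die
= 5.4 / 3.7
= 1.459

Die swell = 1.459


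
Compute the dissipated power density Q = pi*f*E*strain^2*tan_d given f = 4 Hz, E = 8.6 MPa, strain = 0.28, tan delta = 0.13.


Q = pi * f * E * strain^2 * tan_d
= pi * 4 * 8.6 * 0.28^2 * 0.13
= pi * 4 * 8.6 * 0.0784 * 0.13
= 1.1015

Q = 1.1015


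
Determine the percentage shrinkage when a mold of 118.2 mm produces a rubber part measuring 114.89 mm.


Shrinkage = (mold - part) / mold * 100
= (118.2 - 114.89) / 118.2 * 100
= 3.31 / 118.2 * 100
= 2.8%

2.8%


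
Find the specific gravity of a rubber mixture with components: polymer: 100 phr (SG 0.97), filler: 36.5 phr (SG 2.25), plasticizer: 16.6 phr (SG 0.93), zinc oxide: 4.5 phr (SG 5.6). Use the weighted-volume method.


Sum of weights = 157.6
Volume contributions:
  polymer: 100/0.97 = 103.0928
  filler: 36.5/2.25 = 16.2222
  plasticizer: 16.6/0.93 = 17.8495
  zinc oxide: 4.5/5.6 = 0.8036
Sum of volumes = 137.9680
SG = 157.6 / 137.9680 = 1.142

SG = 1.142


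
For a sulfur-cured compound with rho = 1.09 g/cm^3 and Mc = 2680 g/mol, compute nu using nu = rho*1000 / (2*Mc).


nu = rho * 1000 / (2 * Mc)
nu = 1.09 * 1000 / (2 * 2680)
nu = 1090.0 / 5360
nu = 0.2034 mol/L

0.2034 mol/L


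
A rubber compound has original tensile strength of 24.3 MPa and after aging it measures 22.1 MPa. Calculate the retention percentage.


Retention = aged / original * 100
= 22.1 / 24.3 * 100
= 90.9%

90.9%


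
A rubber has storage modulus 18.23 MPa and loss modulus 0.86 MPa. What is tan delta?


tan delta = E'' / E'
= 0.86 / 18.23
= 0.0472

tan delta = 0.0472


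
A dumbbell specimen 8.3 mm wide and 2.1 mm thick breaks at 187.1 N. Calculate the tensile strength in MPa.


Area = width * thickness = 8.3 * 2.1 = 17.43 mm^2
TS = force / area = 187.1 / 17.43 = 10.73 MPa

10.73 MPa


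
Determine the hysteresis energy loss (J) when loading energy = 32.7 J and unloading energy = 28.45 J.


Hysteresis loss = loading - unloading
= 32.7 - 28.45
= 4.25 J

4.25 J


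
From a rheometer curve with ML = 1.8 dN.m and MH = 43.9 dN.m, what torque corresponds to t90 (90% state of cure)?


M90 = ML + 0.9 * (MH - ML)
M90 = 1.8 + 0.9 * (43.9 - 1.8)
M90 = 1.8 + 0.9 * 42.1
M90 = 39.69 dN.m

39.69 dN.m


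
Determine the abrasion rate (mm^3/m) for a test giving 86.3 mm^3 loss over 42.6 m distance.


Rate = volume_loss / distance
= 86.3 / 42.6
= 2.026 mm^3/m

2.026 mm^3/m


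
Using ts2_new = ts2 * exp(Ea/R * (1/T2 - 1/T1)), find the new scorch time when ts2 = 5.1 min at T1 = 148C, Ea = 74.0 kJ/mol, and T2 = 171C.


Convert temperatures: T1 = 148 + 273.15 = 421.15 K, T2 = 171 + 273.15 = 444.15 K
ts2_new = 5.1 * exp(74000 / 8.314 * (1/444.15 - 1/421.15))
1/T2 - 1/T1 = -1.2296e-04
ts2_new = 1.71 min

1.71 min


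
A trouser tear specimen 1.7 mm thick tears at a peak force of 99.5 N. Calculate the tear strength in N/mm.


Tear strength = force / thickness
= 99.5 / 1.7
= 58.53 N/mm

58.53 N/mm


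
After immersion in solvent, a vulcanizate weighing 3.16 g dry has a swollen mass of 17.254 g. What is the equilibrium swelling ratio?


Q = W_swollen / W_dry
Q = 17.254 / 3.16
Q = 5.46

Q = 5.46


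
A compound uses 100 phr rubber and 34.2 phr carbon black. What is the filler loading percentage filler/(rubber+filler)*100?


Filler % = filler / (rubber + filler) * 100
= 34.2 / (100 + 34.2) * 100
= 34.2 / 134.2 * 100
= 25.48%

25.48%


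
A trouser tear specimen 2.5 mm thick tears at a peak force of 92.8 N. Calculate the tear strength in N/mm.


Tear strength = force / thickness
= 92.8 / 2.5
= 37.12 N/mm

37.12 N/mm


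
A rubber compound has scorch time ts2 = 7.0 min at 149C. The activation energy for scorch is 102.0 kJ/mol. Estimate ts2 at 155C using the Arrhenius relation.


Convert temperatures: T1 = 149 + 273.15 = 422.15 K, T2 = 155 + 273.15 = 428.15 K
ts2_new = 7.0 * exp(102000 / 8.314 * (1/428.15 - 1/422.15))
1/T2 - 1/T1 = -3.3196e-05
ts2_new = 4.66 min

4.66 min


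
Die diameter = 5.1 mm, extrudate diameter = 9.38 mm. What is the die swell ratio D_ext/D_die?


Die swell ratio = D_extrudate / D_die
= 9.38 / 5.1
= 1.839

Die swell = 1.839


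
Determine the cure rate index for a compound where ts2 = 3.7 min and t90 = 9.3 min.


CRI = 100 / (t90 - ts2)
= 100 / (9.3 - 3.7)
= 100 / 5.6
= 17.86 min^-1

17.86 min^-1


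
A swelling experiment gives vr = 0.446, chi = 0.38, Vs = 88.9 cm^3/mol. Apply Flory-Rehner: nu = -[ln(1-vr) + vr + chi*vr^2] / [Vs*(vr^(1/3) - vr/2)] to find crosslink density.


ln(1 - vr) = ln(1 - 0.446) = -0.5906
Numerator = -((-0.5906) + 0.446 + 0.38 * 0.446^2) = 0.0690
Denominator = 88.9 * (0.446^(1/3) - 0.446/2) = 48.0978
nu = 0.0690 / 48.0978 = 0.0014 mol/cm^3

0.0014 mol/cm^3


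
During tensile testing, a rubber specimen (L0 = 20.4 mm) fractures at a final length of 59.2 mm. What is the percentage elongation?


Elongation = (Lf - L0) / L0 * 100
= (59.2 - 20.4) / 20.4 * 100
= 38.8 / 20.4 * 100
= 190.2%

190.2%


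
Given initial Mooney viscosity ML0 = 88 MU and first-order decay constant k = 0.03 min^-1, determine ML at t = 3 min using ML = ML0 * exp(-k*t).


ML = ML0 * exp(-k * t)
ML = 88 * exp(-0.03 * 3)
ML = 88 * 0.9139
ML = 80.43 MU

80.43 MU


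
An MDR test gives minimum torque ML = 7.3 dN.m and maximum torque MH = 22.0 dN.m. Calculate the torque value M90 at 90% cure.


M90 = ML + 0.9 * (MH - ML)
M90 = 7.3 + 0.9 * (22.0 - 7.3)
M90 = 7.3 + 0.9 * 14.7
M90 = 20.53 dN.m

20.53 dN.m


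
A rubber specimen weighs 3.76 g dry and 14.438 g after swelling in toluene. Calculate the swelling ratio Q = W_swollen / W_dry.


Q = W_swollen / W_dry
Q = 14.438 / 3.76
Q = 3.84

Q = 3.84


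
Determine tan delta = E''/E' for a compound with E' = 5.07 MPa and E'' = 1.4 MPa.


tan delta = E'' / E'
= 1.4 / 5.07
= 0.2761

tan delta = 0.2761


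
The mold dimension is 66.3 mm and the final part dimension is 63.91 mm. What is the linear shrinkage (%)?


Shrinkage = (mold - part) / mold * 100
= (66.3 - 63.91) / 66.3 * 100
= 2.39 / 66.3 * 100
= 3.6%

3.6%


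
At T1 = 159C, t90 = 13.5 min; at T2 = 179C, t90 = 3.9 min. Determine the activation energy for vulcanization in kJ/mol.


T1 = 432.15 K, T2 = 452.15 K
1/T1 - 1/T2 = 1.0236e-04
ln(t1/t2) = ln(13.5/3.9) = 1.2417
Ea = 8.314 * 1.2417 / 1.0236e-04 = 100859.8577 J/mol
Ea = 100.86 kJ/mol

100.86 kJ/mol


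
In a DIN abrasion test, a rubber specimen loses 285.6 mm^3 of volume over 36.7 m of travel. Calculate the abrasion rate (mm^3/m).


Rate = volume_loss / distance
= 285.6 / 36.7
= 7.782 mm^3/m

7.782 mm^3/m


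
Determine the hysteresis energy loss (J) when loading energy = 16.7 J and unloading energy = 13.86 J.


Hysteresis loss = loading - unloading
= 16.7 - 13.86
= 2.84 J

2.84 J


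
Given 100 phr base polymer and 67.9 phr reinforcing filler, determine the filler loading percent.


Filler % = filler / (rubber + filler) * 100
= 67.9 / (100 + 67.9) * 100
= 67.9 / 167.9 * 100
= 40.44%

40.44%


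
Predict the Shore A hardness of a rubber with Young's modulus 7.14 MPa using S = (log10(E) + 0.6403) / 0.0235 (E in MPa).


log10(E) = 0.0235*S - 0.6403  =>  S = (log10(E) + 0.6403) / 0.0235
log10(7.14) = 0.853698
S = (0.853698 + 0.6403) / 0.0235 = 1.493998 / 0.0235
S = 63.6

Shore A = 63.6


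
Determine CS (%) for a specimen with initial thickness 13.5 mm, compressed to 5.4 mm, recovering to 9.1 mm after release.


CS = (t0 - recovered) / (t0 - ts) * 100
= (13.5 - 9.1) / (13.5 - 5.4) * 100
= 4.4 / 8.1 * 100
= 54.3%

54.3%


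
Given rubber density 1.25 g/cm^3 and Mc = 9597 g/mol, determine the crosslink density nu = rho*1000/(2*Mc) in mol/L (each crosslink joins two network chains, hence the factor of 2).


nu = rho * 1000 / (2 * Mc)
nu = 1.25 * 1000 / (2 * 9597)
nu = 1250.0 / 19194
nu = 0.0651 mol/L

0.0651 mol/L


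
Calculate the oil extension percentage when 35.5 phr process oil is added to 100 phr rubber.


Oil % = oil / (100 + oil) * 100
= 35.5 / (100 + 35.5) * 100
= 35.5 / 135.5 * 100
= 26.2%

26.2%


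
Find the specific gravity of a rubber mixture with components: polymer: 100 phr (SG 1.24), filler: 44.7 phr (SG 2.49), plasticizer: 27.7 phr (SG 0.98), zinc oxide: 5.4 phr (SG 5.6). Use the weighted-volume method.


Sum of weights = 177.8
Volume contributions:
  polymer: 100/1.24 = 80.6452
  filler: 44.7/2.49 = 17.9518
  plasticizer: 27.7/0.98 = 28.2653
  zinc oxide: 5.4/5.6 = 0.9643
Sum of volumes = 127.8266
SG = 177.8 / 127.8266 = 1.391

SG = 1.391


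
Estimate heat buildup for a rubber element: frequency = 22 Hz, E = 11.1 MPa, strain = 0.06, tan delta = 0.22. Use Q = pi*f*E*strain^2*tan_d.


Q = pi * f * E * strain^2 * tan_d
= pi * 22 * 11.1 * 0.06^2 * 0.22
= pi * 22 * 11.1 * 0.0036 * 0.22
= 0.6076

Q = 0.6076


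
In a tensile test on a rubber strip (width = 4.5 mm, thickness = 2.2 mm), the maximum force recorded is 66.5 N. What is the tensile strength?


Area = width * thickness = 4.5 * 2.2 = 9.9 mm^2
TS = force / area = 66.5 / 9.9 = 6.72 MPa

6.72 MPa


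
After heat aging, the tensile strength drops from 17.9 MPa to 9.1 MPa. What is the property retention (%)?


Retention = aged / original * 100
= 9.1 / 17.9 * 100
= 50.8%

50.8%


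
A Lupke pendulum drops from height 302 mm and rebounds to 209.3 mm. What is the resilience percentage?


Resilience = h_rebound / h_drop * 100
= 209.3 / 302 * 100
= 69.3%

69.3%


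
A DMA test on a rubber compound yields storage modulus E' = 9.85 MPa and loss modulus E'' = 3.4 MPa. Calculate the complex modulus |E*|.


|E*| = sqrt(E'^2 + E''^2)
= sqrt(9.85^2 + 3.4^2)
= sqrt(97.0225 + 11.5600)
= 10.42 MPa

10.42 MPa


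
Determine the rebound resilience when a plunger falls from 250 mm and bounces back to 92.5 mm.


Resilience = h_rebound / h_drop * 100
= 92.5 / 250 * 100
= 37.0%

37.0%


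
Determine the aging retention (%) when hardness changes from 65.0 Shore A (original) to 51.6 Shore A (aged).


Retention = aged / original * 100
= 51.6 / 65.0 * 100
= 79.4%

79.4%


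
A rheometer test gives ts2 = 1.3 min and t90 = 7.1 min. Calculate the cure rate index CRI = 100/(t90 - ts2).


CRI = 100 / (t90 - ts2)
= 100 / (7.1 - 1.3)
= 100 / 5.8
= 17.24 min^-1

17.24 min^-1


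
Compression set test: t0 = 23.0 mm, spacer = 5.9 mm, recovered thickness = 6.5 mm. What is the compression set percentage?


CS = (t0 - recovered) / (t0 - ts) * 100
= (23.0 - 6.5) / (23.0 - 5.9) * 100
= 16.5 / 17.1 * 100
= 96.5%

96.5%


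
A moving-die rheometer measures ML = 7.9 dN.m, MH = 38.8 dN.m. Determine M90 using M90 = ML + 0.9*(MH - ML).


M90 = ML + 0.9 * (MH - ML)
M90 = 7.9 + 0.9 * (38.8 - 7.9)
M90 = 7.9 + 0.9 * 30.9
M90 = 35.71 dN.m

35.71 dN.m


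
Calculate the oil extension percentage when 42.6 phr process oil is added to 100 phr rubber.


Oil % = oil / (100 + oil) * 100
= 42.6 / (100 + 42.6) * 100
= 42.6 / 142.6 * 100
= 29.87%

29.87%


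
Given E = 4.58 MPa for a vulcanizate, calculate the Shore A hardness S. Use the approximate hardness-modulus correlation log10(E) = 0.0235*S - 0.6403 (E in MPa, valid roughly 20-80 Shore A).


log10(E) = 0.0235*S - 0.6403  =>  S = (log10(E) + 0.6403) / 0.0235
log10(4.58) = 0.660865
S = (0.660865 + 0.6403) / 0.0235 = 1.301165 / 0.0235
S = 55.4

Shore A = 55.4


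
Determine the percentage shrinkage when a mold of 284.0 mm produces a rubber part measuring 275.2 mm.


Shrinkage = (mold - part) / mold * 100
= (284.0 - 275.2) / 284.0 * 100
= 8.8 / 284.0 * 100
= 3.1%

3.1%


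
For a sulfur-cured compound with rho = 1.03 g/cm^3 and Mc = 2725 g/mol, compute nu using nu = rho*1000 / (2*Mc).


nu = rho * 1000 / (2 * Mc)
nu = 1.03 * 1000 / (2 * 2725)
nu = 1030.0 / 5450
nu = 0.1890 mol/L

0.1890 mol/L


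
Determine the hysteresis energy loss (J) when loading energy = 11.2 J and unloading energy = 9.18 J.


Hysteresis loss = loading - unloading
= 11.2 - 9.18
= 2.02 J

2.02 J


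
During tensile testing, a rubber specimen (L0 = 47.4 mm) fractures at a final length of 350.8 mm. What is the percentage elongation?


Elongation = (Lf - L0) / L0 * 100
= (350.8 - 47.4) / 47.4 * 100
= 303.4 / 47.4 * 100
= 640.1%

640.1%


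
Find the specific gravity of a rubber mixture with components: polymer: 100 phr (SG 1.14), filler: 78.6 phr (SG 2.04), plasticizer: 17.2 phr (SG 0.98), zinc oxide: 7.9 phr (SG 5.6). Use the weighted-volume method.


Sum of weights = 203.7
Volume contributions:
  polymer: 100/1.14 = 87.7193
  filler: 78.6/2.04 = 38.5294
  plasticizer: 17.2/0.98 = 17.5510
  zinc oxide: 7.9/5.6 = 1.4107
Sum of volumes = 145.2104
SG = 203.7 / 145.2104 = 1.403

SG = 1.403


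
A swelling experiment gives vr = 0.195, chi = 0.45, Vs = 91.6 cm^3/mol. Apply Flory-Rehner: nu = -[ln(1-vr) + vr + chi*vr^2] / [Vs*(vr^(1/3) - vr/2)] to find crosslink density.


ln(1 - vr) = ln(1 - 0.195) = -0.2169
Numerator = -((-0.2169) + 0.195 + 0.45 * 0.195^2) = 0.0048
Denominator = 91.6 * (0.195^(1/3) - 0.195/2) = 44.1868
nu = 0.0048 / 44.1868 = 1.0867e-04 mol/cm^3

1.0867e-04 mol/cm^3


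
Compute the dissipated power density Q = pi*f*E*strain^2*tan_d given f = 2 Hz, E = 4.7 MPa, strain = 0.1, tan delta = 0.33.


Q = pi * f * E * strain^2 * tan_d
= pi * 2 * 4.7 * 0.1^2 * 0.33
= pi * 2 * 4.7 * 0.0100 * 0.33
= 0.0975

Q = 0.0975


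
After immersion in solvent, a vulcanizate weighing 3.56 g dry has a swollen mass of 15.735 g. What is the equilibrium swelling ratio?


Q = W_swollen / W_dry
Q = 15.735 / 3.56
Q = 4.42

Q = 4.42


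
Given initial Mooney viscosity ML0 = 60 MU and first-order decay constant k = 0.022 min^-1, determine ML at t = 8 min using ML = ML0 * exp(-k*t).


ML = ML0 * exp(-k * t)
ML = 60 * exp(-0.022 * 8)
ML = 60 * 0.8386
ML = 50.32 MU

50.32 MU


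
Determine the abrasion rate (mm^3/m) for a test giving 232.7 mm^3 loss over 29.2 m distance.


Rate = volume_loss / distance
= 232.7 / 29.2
= 7.969 mm^3/m

7.969 mm^3/m


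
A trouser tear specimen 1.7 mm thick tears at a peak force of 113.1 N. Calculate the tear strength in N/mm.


Tear strength = force / thickness
= 113.1 / 1.7
= 66.53 N/mm

66.53 N/mm


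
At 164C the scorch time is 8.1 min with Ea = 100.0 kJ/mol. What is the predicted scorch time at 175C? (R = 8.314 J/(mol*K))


Convert temperatures: T1 = 164 + 273.15 = 437.15 K, T2 = 175 + 273.15 = 448.15 K
ts2_new = 8.1 * exp(100000 / 8.314 * (1/448.15 - 1/437.15))
1/T2 - 1/T1 = -5.6149e-05
ts2_new = 4.12 min

4.12 min


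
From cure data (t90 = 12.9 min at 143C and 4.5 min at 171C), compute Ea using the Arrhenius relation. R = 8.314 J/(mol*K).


T1 = 416.15 K, T2 = 444.15 K
1/T1 - 1/T2 = 1.5149e-04
ln(t1/t2) = ln(12.9/4.5) = 1.0531
Ea = 8.314 * 1.0531 / 1.5149e-04 = 57799.1898 J/mol
Ea = 57.8 kJ/mol

57.8 kJ/mol


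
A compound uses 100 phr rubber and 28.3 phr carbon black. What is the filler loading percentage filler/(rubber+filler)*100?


Filler % = filler / (rubber + filler) * 100
= 28.3 / (100 + 28.3) * 100
= 28.3 / 128.3 * 100
= 22.06%

22.06%


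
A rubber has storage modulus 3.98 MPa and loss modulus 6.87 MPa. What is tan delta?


tan delta = E'' / E'
= 6.87 / 3.98
= 1.7261

tan delta = 1.7261


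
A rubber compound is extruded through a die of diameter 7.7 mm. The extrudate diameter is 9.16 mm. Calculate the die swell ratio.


Die swell ratio = D_extrudate / D_die
= 9.16 / 7.7
= 1.19

Die swell = 1.19


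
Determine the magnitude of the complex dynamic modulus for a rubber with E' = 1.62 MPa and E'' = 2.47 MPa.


|E*| = sqrt(E'^2 + E''^2)
= sqrt(1.62^2 + 2.47^2)
= sqrt(2.6244 + 6.1009)
= 2.954 MPa

2.954 MPa


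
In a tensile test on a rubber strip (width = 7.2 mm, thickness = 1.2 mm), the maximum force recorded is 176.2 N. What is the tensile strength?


Area = width * thickness = 7.2 * 1.2 = 8.64 mm^2
TS = force / area = 176.2 / 8.64 = 20.39 MPa

20.39 MPa


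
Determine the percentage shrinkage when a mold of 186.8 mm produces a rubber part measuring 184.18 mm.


Shrinkage = (mold - part) / mold * 100
= (186.8 - 184.18) / 186.8 * 100
= 2.62 / 186.8 * 100
= 1.4%

1.4%


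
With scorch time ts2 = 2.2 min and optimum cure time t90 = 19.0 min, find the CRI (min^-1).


CRI = 100 / (t90 - ts2)
= 100 / (19.0 - 2.2)
= 100 / 16.8
= 5.95 min^-1

5.95 min^-1


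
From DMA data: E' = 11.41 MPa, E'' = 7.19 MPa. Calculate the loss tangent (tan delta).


tan delta = E'' / E'
= 7.19 / 11.41
= 0.6301

tan delta = 0.6301


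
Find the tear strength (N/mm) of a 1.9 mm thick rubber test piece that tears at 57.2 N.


Tear strength = force / thickness
= 57.2 / 1.9
= 30.11 N/mm

30.11 N/mm


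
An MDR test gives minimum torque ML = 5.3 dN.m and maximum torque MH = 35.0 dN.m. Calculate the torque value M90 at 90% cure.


M90 = ML + 0.9 * (MH - ML)
M90 = 5.3 + 0.9 * (35.0 - 5.3)
M90 = 5.3 + 0.9 * 29.7
M90 = 32.03 dN.m

32.03 dN.m


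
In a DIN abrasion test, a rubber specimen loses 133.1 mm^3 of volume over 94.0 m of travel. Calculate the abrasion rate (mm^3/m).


Rate = volume_loss / distance
= 133.1 / 94.0
= 1.416 mm^3/m

1.416 mm^3/m


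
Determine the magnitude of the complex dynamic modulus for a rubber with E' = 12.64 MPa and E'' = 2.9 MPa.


|E*| = sqrt(E'^2 + E''^2)
= sqrt(12.64^2 + 2.9^2)
= sqrt(159.7696 + 8.4100)
= 12.968 MPa

12.968 MPa


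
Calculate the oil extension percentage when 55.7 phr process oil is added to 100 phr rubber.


Oil % = oil / (100 + oil) * 100
= 55.7 / (100 + 55.7) * 100
= 55.7 / 155.7 * 100
= 35.77%

35.77%
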